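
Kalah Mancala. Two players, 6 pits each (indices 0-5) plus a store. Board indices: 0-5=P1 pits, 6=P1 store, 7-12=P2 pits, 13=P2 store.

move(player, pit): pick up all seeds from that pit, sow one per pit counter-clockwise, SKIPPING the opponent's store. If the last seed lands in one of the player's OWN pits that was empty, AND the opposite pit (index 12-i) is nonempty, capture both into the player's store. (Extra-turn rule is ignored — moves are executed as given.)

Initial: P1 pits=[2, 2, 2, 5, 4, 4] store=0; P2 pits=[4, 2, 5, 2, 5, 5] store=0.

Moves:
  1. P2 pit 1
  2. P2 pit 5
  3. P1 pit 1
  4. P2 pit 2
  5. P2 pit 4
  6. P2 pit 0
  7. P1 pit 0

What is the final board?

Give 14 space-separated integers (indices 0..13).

Answer: 0 1 6 9 6 5 0 0 1 1 5 0 2 6

Derivation:
Move 1: P2 pit1 -> P1=[2,2,2,5,4,4](0) P2=[4,0,6,3,5,5](0)
Move 2: P2 pit5 -> P1=[3,3,3,6,4,4](0) P2=[4,0,6,3,5,0](1)
Move 3: P1 pit1 -> P1=[3,0,4,7,5,4](0) P2=[4,0,6,3,5,0](1)
Move 4: P2 pit2 -> P1=[4,1,4,7,5,4](0) P2=[4,0,0,4,6,1](2)
Move 5: P2 pit4 -> P1=[5,2,5,8,5,4](0) P2=[4,0,0,4,0,2](3)
Move 6: P2 pit0 -> P1=[5,0,5,8,5,4](0) P2=[0,1,1,5,0,2](6)
Move 7: P1 pit0 -> P1=[0,1,6,9,6,5](0) P2=[0,1,1,5,0,2](6)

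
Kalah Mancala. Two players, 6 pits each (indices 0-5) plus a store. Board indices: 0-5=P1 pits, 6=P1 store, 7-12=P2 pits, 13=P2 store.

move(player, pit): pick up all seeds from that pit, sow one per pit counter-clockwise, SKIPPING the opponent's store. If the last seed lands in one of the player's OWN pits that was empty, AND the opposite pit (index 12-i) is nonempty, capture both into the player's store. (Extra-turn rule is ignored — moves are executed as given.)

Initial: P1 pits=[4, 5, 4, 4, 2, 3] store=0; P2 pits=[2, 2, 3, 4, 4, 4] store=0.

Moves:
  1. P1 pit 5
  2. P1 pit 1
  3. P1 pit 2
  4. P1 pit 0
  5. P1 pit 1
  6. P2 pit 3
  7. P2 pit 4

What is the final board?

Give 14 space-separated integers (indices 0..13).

Move 1: P1 pit5 -> P1=[4,5,4,4,2,0](1) P2=[3,3,3,4,4,4](0)
Move 2: P1 pit1 -> P1=[4,0,5,5,3,1](2) P2=[3,3,3,4,4,4](0)
Move 3: P1 pit2 -> P1=[4,0,0,6,4,2](3) P2=[4,3,3,4,4,4](0)
Move 4: P1 pit0 -> P1=[0,1,1,7,5,2](3) P2=[4,3,3,4,4,4](0)
Move 5: P1 pit1 -> P1=[0,0,2,7,5,2](3) P2=[4,3,3,4,4,4](0)
Move 6: P2 pit3 -> P1=[1,0,2,7,5,2](3) P2=[4,3,3,0,5,5](1)
Move 7: P2 pit4 -> P1=[2,1,3,7,5,2](3) P2=[4,3,3,0,0,6](2)

Answer: 2 1 3 7 5 2 3 4 3 3 0 0 6 2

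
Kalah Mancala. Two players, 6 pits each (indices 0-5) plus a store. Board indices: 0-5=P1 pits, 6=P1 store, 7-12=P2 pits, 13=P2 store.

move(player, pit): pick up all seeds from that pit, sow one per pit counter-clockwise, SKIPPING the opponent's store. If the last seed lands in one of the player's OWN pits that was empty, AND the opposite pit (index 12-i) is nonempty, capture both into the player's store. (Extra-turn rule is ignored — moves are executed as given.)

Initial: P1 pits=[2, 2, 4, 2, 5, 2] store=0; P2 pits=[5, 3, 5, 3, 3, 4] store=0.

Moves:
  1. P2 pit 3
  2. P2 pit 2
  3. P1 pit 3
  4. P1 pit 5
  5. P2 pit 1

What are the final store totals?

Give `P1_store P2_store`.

Answer: 1 2

Derivation:
Move 1: P2 pit3 -> P1=[2,2,4,2,5,2](0) P2=[5,3,5,0,4,5](1)
Move 2: P2 pit2 -> P1=[3,2,4,2,5,2](0) P2=[5,3,0,1,5,6](2)
Move 3: P1 pit3 -> P1=[3,2,4,0,6,3](0) P2=[5,3,0,1,5,6](2)
Move 4: P1 pit5 -> P1=[3,2,4,0,6,0](1) P2=[6,4,0,1,5,6](2)
Move 5: P2 pit1 -> P1=[3,2,4,0,6,0](1) P2=[6,0,1,2,6,7](2)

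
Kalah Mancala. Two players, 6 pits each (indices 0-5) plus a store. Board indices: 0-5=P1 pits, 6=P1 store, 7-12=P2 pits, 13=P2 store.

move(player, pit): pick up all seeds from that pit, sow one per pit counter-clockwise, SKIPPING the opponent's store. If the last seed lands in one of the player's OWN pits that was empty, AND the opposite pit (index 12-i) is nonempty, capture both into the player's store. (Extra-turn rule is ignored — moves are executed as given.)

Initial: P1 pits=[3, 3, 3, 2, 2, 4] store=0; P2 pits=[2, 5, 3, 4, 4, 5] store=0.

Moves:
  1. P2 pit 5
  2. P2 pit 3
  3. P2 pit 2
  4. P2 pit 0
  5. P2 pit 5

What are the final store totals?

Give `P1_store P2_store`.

Answer: 0 7

Derivation:
Move 1: P2 pit5 -> P1=[4,4,4,3,2,4](0) P2=[2,5,3,4,4,0](1)
Move 2: P2 pit3 -> P1=[5,4,4,3,2,4](0) P2=[2,5,3,0,5,1](2)
Move 3: P2 pit2 -> P1=[5,4,4,3,2,4](0) P2=[2,5,0,1,6,2](2)
Move 4: P2 pit0 -> P1=[5,4,4,0,2,4](0) P2=[0,6,0,1,6,2](6)
Move 5: P2 pit5 -> P1=[6,4,4,0,2,4](0) P2=[0,6,0,1,6,0](7)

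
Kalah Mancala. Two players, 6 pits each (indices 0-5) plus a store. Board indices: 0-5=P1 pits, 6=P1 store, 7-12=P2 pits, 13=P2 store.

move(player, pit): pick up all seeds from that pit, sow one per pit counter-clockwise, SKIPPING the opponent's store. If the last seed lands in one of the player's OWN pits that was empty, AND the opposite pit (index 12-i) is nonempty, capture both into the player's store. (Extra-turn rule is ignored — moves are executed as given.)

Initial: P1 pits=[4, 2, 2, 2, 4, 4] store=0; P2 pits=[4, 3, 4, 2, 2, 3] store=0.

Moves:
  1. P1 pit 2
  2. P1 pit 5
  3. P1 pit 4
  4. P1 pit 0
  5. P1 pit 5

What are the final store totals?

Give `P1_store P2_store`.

Move 1: P1 pit2 -> P1=[4,2,0,3,5,4](0) P2=[4,3,4,2,2,3](0)
Move 2: P1 pit5 -> P1=[4,2,0,3,5,0](1) P2=[5,4,5,2,2,3](0)
Move 3: P1 pit4 -> P1=[4,2,0,3,0,1](2) P2=[6,5,6,2,2,3](0)
Move 4: P1 pit0 -> P1=[0,3,1,4,0,1](8) P2=[6,0,6,2,2,3](0)
Move 5: P1 pit5 -> P1=[0,3,1,4,0,0](9) P2=[6,0,6,2,2,3](0)

Answer: 9 0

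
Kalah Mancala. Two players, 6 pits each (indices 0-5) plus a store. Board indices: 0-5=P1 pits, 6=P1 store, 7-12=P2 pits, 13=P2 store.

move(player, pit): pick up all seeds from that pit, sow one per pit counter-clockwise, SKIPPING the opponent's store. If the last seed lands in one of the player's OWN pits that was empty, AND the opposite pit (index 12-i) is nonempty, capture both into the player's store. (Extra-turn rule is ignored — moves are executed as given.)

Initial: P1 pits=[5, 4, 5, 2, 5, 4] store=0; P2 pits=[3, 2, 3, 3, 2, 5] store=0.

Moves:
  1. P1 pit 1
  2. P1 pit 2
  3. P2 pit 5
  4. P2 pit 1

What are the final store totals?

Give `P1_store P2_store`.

Move 1: P1 pit1 -> P1=[5,0,6,3,6,5](0) P2=[3,2,3,3,2,5](0)
Move 2: P1 pit2 -> P1=[5,0,0,4,7,6](1) P2=[4,3,3,3,2,5](0)
Move 3: P2 pit5 -> P1=[6,1,1,5,7,6](1) P2=[4,3,3,3,2,0](1)
Move 4: P2 pit1 -> P1=[6,1,1,5,7,6](1) P2=[4,0,4,4,3,0](1)

Answer: 1 1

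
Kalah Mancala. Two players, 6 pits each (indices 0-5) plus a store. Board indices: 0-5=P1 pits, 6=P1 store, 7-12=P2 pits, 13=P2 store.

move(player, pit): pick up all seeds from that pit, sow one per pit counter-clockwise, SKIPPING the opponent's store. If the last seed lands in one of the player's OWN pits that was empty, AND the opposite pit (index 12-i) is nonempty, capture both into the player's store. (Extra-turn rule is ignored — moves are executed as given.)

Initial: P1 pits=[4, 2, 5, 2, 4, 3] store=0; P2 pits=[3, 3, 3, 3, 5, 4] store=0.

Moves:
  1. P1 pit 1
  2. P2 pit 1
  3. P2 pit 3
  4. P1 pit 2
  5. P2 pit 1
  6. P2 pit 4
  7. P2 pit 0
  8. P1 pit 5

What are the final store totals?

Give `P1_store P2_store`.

Answer: 2 4

Derivation:
Move 1: P1 pit1 -> P1=[4,0,6,3,4,3](0) P2=[3,3,3,3,5,4](0)
Move 2: P2 pit1 -> P1=[4,0,6,3,4,3](0) P2=[3,0,4,4,6,4](0)
Move 3: P2 pit3 -> P1=[5,0,6,3,4,3](0) P2=[3,0,4,0,7,5](1)
Move 4: P1 pit2 -> P1=[5,0,0,4,5,4](1) P2=[4,1,4,0,7,5](1)
Move 5: P2 pit1 -> P1=[5,0,0,4,5,4](1) P2=[4,0,5,0,7,5](1)
Move 6: P2 pit4 -> P1=[6,1,1,5,6,4](1) P2=[4,0,5,0,0,6](2)
Move 7: P2 pit0 -> P1=[6,0,1,5,6,4](1) P2=[0,1,6,1,0,6](4)
Move 8: P1 pit5 -> P1=[6,0,1,5,6,0](2) P2=[1,2,7,1,0,6](4)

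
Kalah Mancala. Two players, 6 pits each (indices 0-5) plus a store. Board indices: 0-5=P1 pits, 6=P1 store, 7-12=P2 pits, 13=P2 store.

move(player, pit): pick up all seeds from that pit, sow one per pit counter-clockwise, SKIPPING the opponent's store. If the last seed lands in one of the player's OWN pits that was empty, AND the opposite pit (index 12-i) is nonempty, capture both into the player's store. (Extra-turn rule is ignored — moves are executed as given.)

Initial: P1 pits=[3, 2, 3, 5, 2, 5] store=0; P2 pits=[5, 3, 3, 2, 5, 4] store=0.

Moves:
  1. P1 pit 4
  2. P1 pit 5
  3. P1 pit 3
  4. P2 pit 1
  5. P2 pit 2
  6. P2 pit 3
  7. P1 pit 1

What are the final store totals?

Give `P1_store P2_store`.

Move 1: P1 pit4 -> P1=[3,2,3,5,0,6](1) P2=[5,3,3,2,5,4](0)
Move 2: P1 pit5 -> P1=[3,2,3,5,0,0](2) P2=[6,4,4,3,6,4](0)
Move 3: P1 pit3 -> P1=[3,2,3,0,1,1](3) P2=[7,5,4,3,6,4](0)
Move 4: P2 pit1 -> P1=[3,2,3,0,1,1](3) P2=[7,0,5,4,7,5](1)
Move 5: P2 pit2 -> P1=[4,2,3,0,1,1](3) P2=[7,0,0,5,8,6](2)
Move 6: P2 pit3 -> P1=[5,3,3,0,1,1](3) P2=[7,0,0,0,9,7](3)
Move 7: P1 pit1 -> P1=[5,0,4,1,2,1](3) P2=[7,0,0,0,9,7](3)

Answer: 3 3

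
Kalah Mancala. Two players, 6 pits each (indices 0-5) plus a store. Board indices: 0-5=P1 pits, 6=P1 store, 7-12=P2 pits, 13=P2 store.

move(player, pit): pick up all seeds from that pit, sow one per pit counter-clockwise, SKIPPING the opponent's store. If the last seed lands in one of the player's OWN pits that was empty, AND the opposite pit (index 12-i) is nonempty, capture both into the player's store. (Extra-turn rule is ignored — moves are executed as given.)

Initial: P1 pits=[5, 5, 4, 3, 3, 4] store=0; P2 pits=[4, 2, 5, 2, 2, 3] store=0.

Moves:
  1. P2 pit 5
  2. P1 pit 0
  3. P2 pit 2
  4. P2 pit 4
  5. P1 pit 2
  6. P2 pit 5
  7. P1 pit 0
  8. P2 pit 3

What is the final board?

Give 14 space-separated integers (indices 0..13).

Answer: 0 8 1 6 5 6 2 5 2 0 0 1 1 5

Derivation:
Move 1: P2 pit5 -> P1=[6,6,4,3,3,4](0) P2=[4,2,5,2,2,0](1)
Move 2: P1 pit0 -> P1=[0,7,5,4,4,5](1) P2=[4,2,5,2,2,0](1)
Move 3: P2 pit2 -> P1=[1,7,5,4,4,5](1) P2=[4,2,0,3,3,1](2)
Move 4: P2 pit4 -> P1=[2,7,5,4,4,5](1) P2=[4,2,0,3,0,2](3)
Move 5: P1 pit2 -> P1=[2,7,0,5,5,6](2) P2=[5,2,0,3,0,2](3)
Move 6: P2 pit5 -> P1=[3,7,0,5,5,6](2) P2=[5,2,0,3,0,0](4)
Move 7: P1 pit0 -> P1=[0,8,1,6,5,6](2) P2=[5,2,0,3,0,0](4)
Move 8: P2 pit3 -> P1=[0,8,1,6,5,6](2) P2=[5,2,0,0,1,1](5)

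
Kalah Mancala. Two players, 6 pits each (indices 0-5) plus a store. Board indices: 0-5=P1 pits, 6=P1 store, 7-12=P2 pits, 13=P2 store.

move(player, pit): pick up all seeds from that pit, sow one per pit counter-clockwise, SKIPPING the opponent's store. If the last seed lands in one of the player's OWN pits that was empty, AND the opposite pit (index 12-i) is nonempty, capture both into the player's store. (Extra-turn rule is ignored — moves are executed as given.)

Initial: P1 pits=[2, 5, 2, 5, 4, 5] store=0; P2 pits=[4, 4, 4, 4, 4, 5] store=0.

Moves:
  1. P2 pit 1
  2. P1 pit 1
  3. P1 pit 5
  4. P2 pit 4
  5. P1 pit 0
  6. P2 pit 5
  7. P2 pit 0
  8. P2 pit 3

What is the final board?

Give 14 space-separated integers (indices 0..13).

Answer: 1 4 7 10 6 1 2 0 2 7 0 2 1 5

Derivation:
Move 1: P2 pit1 -> P1=[2,5,2,5,4,5](0) P2=[4,0,5,5,5,6](0)
Move 2: P1 pit1 -> P1=[2,0,3,6,5,6](1) P2=[4,0,5,5,5,6](0)
Move 3: P1 pit5 -> P1=[2,0,3,6,5,0](2) P2=[5,1,6,6,6,6](0)
Move 4: P2 pit4 -> P1=[3,1,4,7,5,0](2) P2=[5,1,6,6,0,7](1)
Move 5: P1 pit0 -> P1=[0,2,5,8,5,0](2) P2=[5,1,6,6,0,7](1)
Move 6: P2 pit5 -> P1=[1,3,6,9,6,1](2) P2=[5,1,6,6,0,0](2)
Move 7: P2 pit0 -> P1=[0,3,6,9,6,1](2) P2=[0,2,7,7,1,0](4)
Move 8: P2 pit3 -> P1=[1,4,7,10,6,1](2) P2=[0,2,7,0,2,1](5)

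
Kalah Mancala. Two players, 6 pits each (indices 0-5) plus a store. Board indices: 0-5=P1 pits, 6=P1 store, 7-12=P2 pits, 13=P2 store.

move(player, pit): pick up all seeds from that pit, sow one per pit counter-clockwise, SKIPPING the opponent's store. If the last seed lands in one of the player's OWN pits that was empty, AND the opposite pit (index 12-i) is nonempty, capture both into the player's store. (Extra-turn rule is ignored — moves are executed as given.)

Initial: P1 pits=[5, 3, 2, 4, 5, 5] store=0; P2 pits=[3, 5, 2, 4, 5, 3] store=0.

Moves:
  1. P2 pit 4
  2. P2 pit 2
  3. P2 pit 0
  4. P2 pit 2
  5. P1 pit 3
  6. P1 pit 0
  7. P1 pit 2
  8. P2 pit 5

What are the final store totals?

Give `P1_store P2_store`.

Move 1: P2 pit4 -> P1=[6,4,3,4,5,5](0) P2=[3,5,2,4,0,4](1)
Move 2: P2 pit2 -> P1=[6,0,3,4,5,5](0) P2=[3,5,0,5,0,4](6)
Move 3: P2 pit0 -> P1=[6,0,3,4,5,5](0) P2=[0,6,1,6,0,4](6)
Move 4: P2 pit2 -> P1=[6,0,3,4,5,5](0) P2=[0,6,0,7,0,4](6)
Move 5: P1 pit3 -> P1=[6,0,3,0,6,6](1) P2=[1,6,0,7,0,4](6)
Move 6: P1 pit0 -> P1=[0,1,4,1,7,7](2) P2=[1,6,0,7,0,4](6)
Move 7: P1 pit2 -> P1=[0,1,0,2,8,8](3) P2=[1,6,0,7,0,4](6)
Move 8: P2 pit5 -> P1=[1,2,1,2,8,8](3) P2=[1,6,0,7,0,0](7)

Answer: 3 7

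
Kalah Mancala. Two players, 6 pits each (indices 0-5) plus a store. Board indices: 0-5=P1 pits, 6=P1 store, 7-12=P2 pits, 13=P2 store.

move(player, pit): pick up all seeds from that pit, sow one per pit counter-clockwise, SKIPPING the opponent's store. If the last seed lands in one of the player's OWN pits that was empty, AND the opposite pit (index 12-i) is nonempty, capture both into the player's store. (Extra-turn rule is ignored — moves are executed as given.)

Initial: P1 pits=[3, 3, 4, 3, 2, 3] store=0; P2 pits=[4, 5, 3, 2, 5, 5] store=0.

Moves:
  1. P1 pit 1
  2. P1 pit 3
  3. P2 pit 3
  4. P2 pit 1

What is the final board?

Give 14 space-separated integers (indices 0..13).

Move 1: P1 pit1 -> P1=[3,0,5,4,3,3](0) P2=[4,5,3,2,5,5](0)
Move 2: P1 pit3 -> P1=[3,0,5,0,4,4](1) P2=[5,5,3,2,5,5](0)
Move 3: P2 pit3 -> P1=[3,0,5,0,4,4](1) P2=[5,5,3,0,6,6](0)
Move 4: P2 pit1 -> P1=[3,0,5,0,4,4](1) P2=[5,0,4,1,7,7](1)

Answer: 3 0 5 0 4 4 1 5 0 4 1 7 7 1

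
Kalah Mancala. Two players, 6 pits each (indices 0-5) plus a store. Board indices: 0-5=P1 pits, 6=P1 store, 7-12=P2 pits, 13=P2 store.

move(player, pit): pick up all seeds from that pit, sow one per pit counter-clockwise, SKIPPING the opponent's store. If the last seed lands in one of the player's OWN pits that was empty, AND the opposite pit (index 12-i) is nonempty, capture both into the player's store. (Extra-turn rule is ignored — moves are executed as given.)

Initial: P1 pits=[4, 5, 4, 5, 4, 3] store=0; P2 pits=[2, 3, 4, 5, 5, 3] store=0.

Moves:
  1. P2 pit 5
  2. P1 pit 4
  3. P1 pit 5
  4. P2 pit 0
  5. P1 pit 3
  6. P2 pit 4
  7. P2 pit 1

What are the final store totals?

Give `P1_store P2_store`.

Move 1: P2 pit5 -> P1=[5,6,4,5,4,3](0) P2=[2,3,4,5,5,0](1)
Move 2: P1 pit4 -> P1=[5,6,4,5,0,4](1) P2=[3,4,4,5,5,0](1)
Move 3: P1 pit5 -> P1=[5,6,4,5,0,0](2) P2=[4,5,5,5,5,0](1)
Move 4: P2 pit0 -> P1=[5,6,4,5,0,0](2) P2=[0,6,6,6,6,0](1)
Move 5: P1 pit3 -> P1=[5,6,4,0,1,1](3) P2=[1,7,6,6,6,0](1)
Move 6: P2 pit4 -> P1=[6,7,5,1,1,1](3) P2=[1,7,6,6,0,1](2)
Move 7: P2 pit1 -> P1=[7,8,5,1,1,1](3) P2=[1,0,7,7,1,2](3)

Answer: 3 3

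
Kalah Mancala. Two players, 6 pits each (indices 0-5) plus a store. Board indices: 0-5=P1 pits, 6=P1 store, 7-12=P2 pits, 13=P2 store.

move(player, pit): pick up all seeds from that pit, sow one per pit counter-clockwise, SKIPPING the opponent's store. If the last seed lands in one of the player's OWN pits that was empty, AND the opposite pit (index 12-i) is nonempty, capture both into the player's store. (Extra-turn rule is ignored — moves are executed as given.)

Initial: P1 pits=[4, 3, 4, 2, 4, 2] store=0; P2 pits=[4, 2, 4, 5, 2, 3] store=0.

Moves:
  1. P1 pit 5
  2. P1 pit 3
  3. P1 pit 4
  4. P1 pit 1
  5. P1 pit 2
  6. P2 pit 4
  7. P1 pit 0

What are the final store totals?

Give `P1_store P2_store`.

Answer: 13 1

Derivation:
Move 1: P1 pit5 -> P1=[4,3,4,2,4,0](1) P2=[5,2,4,5,2,3](0)
Move 2: P1 pit3 -> P1=[4,3,4,0,5,0](7) P2=[0,2,4,5,2,3](0)
Move 3: P1 pit4 -> P1=[4,3,4,0,0,1](8) P2=[1,3,5,5,2,3](0)
Move 4: P1 pit1 -> P1=[4,0,5,1,0,1](12) P2=[1,0,5,5,2,3](0)
Move 5: P1 pit2 -> P1=[4,0,0,2,1,2](13) P2=[2,0,5,5,2,3](0)
Move 6: P2 pit4 -> P1=[4,0,0,2,1,2](13) P2=[2,0,5,5,0,4](1)
Move 7: P1 pit0 -> P1=[0,1,1,3,2,2](13) P2=[2,0,5,5,0,4](1)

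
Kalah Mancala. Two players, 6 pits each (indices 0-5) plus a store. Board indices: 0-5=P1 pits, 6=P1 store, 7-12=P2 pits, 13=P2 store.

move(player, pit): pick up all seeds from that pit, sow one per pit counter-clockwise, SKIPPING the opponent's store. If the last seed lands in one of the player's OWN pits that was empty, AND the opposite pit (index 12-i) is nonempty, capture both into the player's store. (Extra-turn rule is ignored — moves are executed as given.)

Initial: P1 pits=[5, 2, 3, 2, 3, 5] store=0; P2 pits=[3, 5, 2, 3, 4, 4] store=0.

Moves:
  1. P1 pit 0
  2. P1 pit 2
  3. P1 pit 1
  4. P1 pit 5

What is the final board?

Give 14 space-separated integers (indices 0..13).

Move 1: P1 pit0 -> P1=[0,3,4,3,4,6](0) P2=[3,5,2,3,4,4](0)
Move 2: P1 pit2 -> P1=[0,3,0,4,5,7](1) P2=[3,5,2,3,4,4](0)
Move 3: P1 pit1 -> P1=[0,0,1,5,6,7](1) P2=[3,5,2,3,4,4](0)
Move 4: P1 pit5 -> P1=[0,0,1,5,6,0](2) P2=[4,6,3,4,5,5](0)

Answer: 0 0 1 5 6 0 2 4 6 3 4 5 5 0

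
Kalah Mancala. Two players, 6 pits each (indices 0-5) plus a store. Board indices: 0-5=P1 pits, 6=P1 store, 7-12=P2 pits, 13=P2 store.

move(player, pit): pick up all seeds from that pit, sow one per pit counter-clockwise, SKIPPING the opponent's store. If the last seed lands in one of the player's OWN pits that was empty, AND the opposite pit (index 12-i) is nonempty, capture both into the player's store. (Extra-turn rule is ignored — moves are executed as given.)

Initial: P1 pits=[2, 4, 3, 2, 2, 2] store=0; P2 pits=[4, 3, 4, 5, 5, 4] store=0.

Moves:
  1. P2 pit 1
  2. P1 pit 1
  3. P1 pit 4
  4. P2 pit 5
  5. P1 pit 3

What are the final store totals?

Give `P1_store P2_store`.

Answer: 2 1

Derivation:
Move 1: P2 pit1 -> P1=[2,4,3,2,2,2](0) P2=[4,0,5,6,6,4](0)
Move 2: P1 pit1 -> P1=[2,0,4,3,3,3](0) P2=[4,0,5,6,6,4](0)
Move 3: P1 pit4 -> P1=[2,0,4,3,0,4](1) P2=[5,0,5,6,6,4](0)
Move 4: P2 pit5 -> P1=[3,1,5,3,0,4](1) P2=[5,0,5,6,6,0](1)
Move 5: P1 pit3 -> P1=[3,1,5,0,1,5](2) P2=[5,0,5,6,6,0](1)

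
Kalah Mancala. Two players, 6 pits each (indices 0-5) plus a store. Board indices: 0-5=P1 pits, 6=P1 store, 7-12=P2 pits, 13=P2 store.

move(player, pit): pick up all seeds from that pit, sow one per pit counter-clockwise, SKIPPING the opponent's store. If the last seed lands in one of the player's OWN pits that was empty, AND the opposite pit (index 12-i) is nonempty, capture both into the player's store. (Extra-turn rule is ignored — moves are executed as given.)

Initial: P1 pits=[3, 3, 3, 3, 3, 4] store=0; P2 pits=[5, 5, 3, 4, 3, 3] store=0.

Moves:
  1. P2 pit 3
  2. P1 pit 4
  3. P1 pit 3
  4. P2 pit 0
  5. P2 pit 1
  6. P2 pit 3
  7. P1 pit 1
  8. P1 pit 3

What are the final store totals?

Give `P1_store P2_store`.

Move 1: P2 pit3 -> P1=[4,3,3,3,3,4](0) P2=[5,5,3,0,4,4](1)
Move 2: P1 pit4 -> P1=[4,3,3,3,0,5](1) P2=[6,5,3,0,4,4](1)
Move 3: P1 pit3 -> P1=[4,3,3,0,1,6](2) P2=[6,5,3,0,4,4](1)
Move 4: P2 pit0 -> P1=[4,3,3,0,1,6](2) P2=[0,6,4,1,5,5](2)
Move 5: P2 pit1 -> P1=[5,3,3,0,1,6](2) P2=[0,0,5,2,6,6](3)
Move 6: P2 pit3 -> P1=[5,3,3,0,1,6](2) P2=[0,0,5,0,7,7](3)
Move 7: P1 pit1 -> P1=[5,0,4,1,2,6](2) P2=[0,0,5,0,7,7](3)
Move 8: P1 pit3 -> P1=[5,0,4,0,3,6](2) P2=[0,0,5,0,7,7](3)

Answer: 2 3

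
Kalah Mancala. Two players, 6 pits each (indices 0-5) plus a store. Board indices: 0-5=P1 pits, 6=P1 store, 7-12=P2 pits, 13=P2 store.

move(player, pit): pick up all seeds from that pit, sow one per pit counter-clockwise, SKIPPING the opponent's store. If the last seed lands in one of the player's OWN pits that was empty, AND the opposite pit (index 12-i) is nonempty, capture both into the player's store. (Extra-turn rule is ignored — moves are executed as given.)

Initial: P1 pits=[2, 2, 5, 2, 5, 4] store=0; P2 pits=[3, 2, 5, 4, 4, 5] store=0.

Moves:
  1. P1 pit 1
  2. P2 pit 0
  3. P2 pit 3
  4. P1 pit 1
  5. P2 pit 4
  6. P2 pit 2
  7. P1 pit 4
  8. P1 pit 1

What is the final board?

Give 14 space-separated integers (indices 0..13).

Move 1: P1 pit1 -> P1=[2,0,6,3,5,4](0) P2=[3,2,5,4,4,5](0)
Move 2: P2 pit0 -> P1=[2,0,6,3,5,4](0) P2=[0,3,6,5,4,5](0)
Move 3: P2 pit3 -> P1=[3,1,6,3,5,4](0) P2=[0,3,6,0,5,6](1)
Move 4: P1 pit1 -> P1=[3,0,7,3,5,4](0) P2=[0,3,6,0,5,6](1)
Move 5: P2 pit4 -> P1=[4,1,8,3,5,4](0) P2=[0,3,6,0,0,7](2)
Move 6: P2 pit2 -> P1=[5,2,8,3,5,4](0) P2=[0,3,0,1,1,8](3)
Move 7: P1 pit4 -> P1=[5,2,8,3,0,5](1) P2=[1,4,1,1,1,8](3)
Move 8: P1 pit1 -> P1=[5,0,9,4,0,5](1) P2=[1,4,1,1,1,8](3)

Answer: 5 0 9 4 0 5 1 1 4 1 1 1 8 3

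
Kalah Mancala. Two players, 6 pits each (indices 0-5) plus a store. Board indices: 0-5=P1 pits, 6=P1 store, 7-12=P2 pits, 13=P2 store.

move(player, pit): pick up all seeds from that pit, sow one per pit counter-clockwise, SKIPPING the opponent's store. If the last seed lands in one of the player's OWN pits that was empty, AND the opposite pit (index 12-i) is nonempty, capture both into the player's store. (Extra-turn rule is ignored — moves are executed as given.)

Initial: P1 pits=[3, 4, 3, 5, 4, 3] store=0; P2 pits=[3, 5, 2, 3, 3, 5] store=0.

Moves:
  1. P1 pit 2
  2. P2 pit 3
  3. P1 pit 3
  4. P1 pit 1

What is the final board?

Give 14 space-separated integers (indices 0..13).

Answer: 3 0 1 1 7 6 1 4 6 3 0 4 6 1

Derivation:
Move 1: P1 pit2 -> P1=[3,4,0,6,5,4](0) P2=[3,5,2,3,3,5](0)
Move 2: P2 pit3 -> P1=[3,4,0,6,5,4](0) P2=[3,5,2,0,4,6](1)
Move 3: P1 pit3 -> P1=[3,4,0,0,6,5](1) P2=[4,6,3,0,4,6](1)
Move 4: P1 pit1 -> P1=[3,0,1,1,7,6](1) P2=[4,6,3,0,4,6](1)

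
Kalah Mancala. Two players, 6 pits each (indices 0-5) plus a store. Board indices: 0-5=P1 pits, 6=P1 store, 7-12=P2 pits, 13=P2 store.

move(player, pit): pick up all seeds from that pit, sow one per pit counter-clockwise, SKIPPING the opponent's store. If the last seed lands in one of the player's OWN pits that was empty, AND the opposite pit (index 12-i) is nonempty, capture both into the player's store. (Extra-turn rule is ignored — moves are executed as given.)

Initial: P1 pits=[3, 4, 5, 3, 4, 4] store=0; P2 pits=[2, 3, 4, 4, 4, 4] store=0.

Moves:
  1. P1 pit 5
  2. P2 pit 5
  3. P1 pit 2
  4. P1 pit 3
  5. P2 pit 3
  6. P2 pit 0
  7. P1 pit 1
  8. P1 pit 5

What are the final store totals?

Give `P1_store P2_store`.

Answer: 5 2

Derivation:
Move 1: P1 pit5 -> P1=[3,4,5,3,4,0](1) P2=[3,4,5,4,4,4](0)
Move 2: P2 pit5 -> P1=[4,5,6,3,4,0](1) P2=[3,4,5,4,4,0](1)
Move 3: P1 pit2 -> P1=[4,5,0,4,5,1](2) P2=[4,5,5,4,4,0](1)
Move 4: P1 pit3 -> P1=[4,5,0,0,6,2](3) P2=[5,5,5,4,4,0](1)
Move 5: P2 pit3 -> P1=[5,5,0,0,6,2](3) P2=[5,5,5,0,5,1](2)
Move 6: P2 pit0 -> P1=[5,5,0,0,6,2](3) P2=[0,6,6,1,6,2](2)
Move 7: P1 pit1 -> P1=[5,0,1,1,7,3](4) P2=[0,6,6,1,6,2](2)
Move 8: P1 pit5 -> P1=[5,0,1,1,7,0](5) P2=[1,7,6,1,6,2](2)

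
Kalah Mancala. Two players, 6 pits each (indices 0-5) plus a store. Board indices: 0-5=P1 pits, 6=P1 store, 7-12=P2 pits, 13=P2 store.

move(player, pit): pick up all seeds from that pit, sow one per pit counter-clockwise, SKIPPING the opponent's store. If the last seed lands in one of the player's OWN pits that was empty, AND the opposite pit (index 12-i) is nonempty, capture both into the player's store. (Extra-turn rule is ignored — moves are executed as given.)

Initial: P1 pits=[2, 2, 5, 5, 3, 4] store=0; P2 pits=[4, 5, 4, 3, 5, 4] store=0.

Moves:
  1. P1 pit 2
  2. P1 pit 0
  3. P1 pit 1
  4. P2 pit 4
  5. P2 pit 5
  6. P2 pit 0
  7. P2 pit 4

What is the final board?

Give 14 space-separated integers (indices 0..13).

Answer: 0 2 3 8 5 5 5 0 6 5 1 0 1 5

Derivation:
Move 1: P1 pit2 -> P1=[2,2,0,6,4,5](1) P2=[5,5,4,3,5,4](0)
Move 2: P1 pit0 -> P1=[0,3,0,6,4,5](5) P2=[5,5,4,0,5,4](0)
Move 3: P1 pit1 -> P1=[0,0,1,7,5,5](5) P2=[5,5,4,0,5,4](0)
Move 4: P2 pit4 -> P1=[1,1,2,7,5,5](5) P2=[5,5,4,0,0,5](1)
Move 5: P2 pit5 -> P1=[2,2,3,8,5,5](5) P2=[5,5,4,0,0,0](2)
Move 6: P2 pit0 -> P1=[0,2,3,8,5,5](5) P2=[0,6,5,1,1,0](5)
Move 7: P2 pit4 -> P1=[0,2,3,8,5,5](5) P2=[0,6,5,1,0,1](5)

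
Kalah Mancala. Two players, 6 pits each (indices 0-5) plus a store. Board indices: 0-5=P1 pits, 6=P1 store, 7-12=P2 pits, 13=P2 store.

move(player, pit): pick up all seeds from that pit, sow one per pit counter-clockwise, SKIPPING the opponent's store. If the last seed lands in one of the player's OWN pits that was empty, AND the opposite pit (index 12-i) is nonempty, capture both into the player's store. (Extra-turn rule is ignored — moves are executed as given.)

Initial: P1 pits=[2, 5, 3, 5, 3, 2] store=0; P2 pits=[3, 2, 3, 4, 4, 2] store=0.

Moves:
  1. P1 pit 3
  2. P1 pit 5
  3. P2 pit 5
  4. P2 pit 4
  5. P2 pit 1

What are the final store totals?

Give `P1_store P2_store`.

Answer: 2 2

Derivation:
Move 1: P1 pit3 -> P1=[2,5,3,0,4,3](1) P2=[4,3,3,4,4,2](0)
Move 2: P1 pit5 -> P1=[2,5,3,0,4,0](2) P2=[5,4,3,4,4,2](0)
Move 3: P2 pit5 -> P1=[3,5,3,0,4,0](2) P2=[5,4,3,4,4,0](1)
Move 4: P2 pit4 -> P1=[4,6,3,0,4,0](2) P2=[5,4,3,4,0,1](2)
Move 5: P2 pit1 -> P1=[4,6,3,0,4,0](2) P2=[5,0,4,5,1,2](2)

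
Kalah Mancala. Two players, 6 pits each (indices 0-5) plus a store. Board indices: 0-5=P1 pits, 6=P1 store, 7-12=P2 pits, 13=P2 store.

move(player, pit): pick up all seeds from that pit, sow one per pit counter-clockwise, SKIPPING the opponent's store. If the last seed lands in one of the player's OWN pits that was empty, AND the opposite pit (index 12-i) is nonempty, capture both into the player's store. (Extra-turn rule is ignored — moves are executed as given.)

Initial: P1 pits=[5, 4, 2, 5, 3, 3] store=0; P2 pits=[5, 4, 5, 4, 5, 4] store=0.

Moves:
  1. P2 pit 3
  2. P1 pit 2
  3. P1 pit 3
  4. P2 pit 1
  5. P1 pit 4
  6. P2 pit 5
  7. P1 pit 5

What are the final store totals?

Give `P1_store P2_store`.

Answer: 3 3

Derivation:
Move 1: P2 pit3 -> P1=[6,4,2,5,3,3](0) P2=[5,4,5,0,6,5](1)
Move 2: P1 pit2 -> P1=[6,4,0,6,4,3](0) P2=[5,4,5,0,6,5](1)
Move 3: P1 pit3 -> P1=[6,4,0,0,5,4](1) P2=[6,5,6,0,6,5](1)
Move 4: P2 pit1 -> P1=[6,4,0,0,5,4](1) P2=[6,0,7,1,7,6](2)
Move 5: P1 pit4 -> P1=[6,4,0,0,0,5](2) P2=[7,1,8,1,7,6](2)
Move 6: P2 pit5 -> P1=[7,5,1,1,1,5](2) P2=[7,1,8,1,7,0](3)
Move 7: P1 pit5 -> P1=[7,5,1,1,1,0](3) P2=[8,2,9,2,7,0](3)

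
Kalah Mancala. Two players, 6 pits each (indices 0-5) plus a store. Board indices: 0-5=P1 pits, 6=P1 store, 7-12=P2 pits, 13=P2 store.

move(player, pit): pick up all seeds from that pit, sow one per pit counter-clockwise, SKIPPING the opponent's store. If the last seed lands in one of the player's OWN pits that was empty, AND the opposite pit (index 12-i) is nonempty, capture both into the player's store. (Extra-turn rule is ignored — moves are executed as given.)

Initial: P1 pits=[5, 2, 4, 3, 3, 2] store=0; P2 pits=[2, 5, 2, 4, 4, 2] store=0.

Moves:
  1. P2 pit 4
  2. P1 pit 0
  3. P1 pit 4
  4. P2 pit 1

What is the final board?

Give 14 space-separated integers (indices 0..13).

Move 1: P2 pit4 -> P1=[6,3,4,3,3,2](0) P2=[2,5,2,4,0,3](1)
Move 2: P1 pit0 -> P1=[0,4,5,4,4,3](1) P2=[2,5,2,4,0,3](1)
Move 3: P1 pit4 -> P1=[0,4,5,4,0,4](2) P2=[3,6,2,4,0,3](1)
Move 4: P2 pit1 -> P1=[1,4,5,4,0,4](2) P2=[3,0,3,5,1,4](2)

Answer: 1 4 5 4 0 4 2 3 0 3 5 1 4 2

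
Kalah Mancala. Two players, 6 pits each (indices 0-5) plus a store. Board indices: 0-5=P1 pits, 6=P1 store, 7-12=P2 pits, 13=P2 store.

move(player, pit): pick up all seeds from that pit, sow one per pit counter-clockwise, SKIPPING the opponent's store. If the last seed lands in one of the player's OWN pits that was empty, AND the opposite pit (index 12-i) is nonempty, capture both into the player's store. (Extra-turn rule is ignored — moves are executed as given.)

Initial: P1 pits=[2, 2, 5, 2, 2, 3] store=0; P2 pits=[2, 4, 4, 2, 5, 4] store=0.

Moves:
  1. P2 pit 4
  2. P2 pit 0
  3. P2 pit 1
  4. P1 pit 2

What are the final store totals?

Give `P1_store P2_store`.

Answer: 1 2

Derivation:
Move 1: P2 pit4 -> P1=[3,3,6,2,2,3](0) P2=[2,4,4,2,0,5](1)
Move 2: P2 pit0 -> P1=[3,3,6,2,2,3](0) P2=[0,5,5,2,0,5](1)
Move 3: P2 pit1 -> P1=[3,3,6,2,2,3](0) P2=[0,0,6,3,1,6](2)
Move 4: P1 pit2 -> P1=[3,3,0,3,3,4](1) P2=[1,1,6,3,1,6](2)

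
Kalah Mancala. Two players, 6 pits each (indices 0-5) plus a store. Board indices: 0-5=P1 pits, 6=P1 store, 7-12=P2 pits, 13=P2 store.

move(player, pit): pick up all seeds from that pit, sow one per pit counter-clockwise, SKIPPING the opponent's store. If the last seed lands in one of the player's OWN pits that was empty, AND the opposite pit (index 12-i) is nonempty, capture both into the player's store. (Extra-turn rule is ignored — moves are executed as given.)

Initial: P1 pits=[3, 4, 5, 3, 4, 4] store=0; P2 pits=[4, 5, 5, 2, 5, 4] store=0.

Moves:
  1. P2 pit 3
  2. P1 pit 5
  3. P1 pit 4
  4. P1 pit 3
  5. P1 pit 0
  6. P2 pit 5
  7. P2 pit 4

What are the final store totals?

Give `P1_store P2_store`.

Answer: 10 2

Derivation:
Move 1: P2 pit3 -> P1=[3,4,5,3,4,4](0) P2=[4,5,5,0,6,5](0)
Move 2: P1 pit5 -> P1=[3,4,5,3,4,0](1) P2=[5,6,6,0,6,5](0)
Move 3: P1 pit4 -> P1=[3,4,5,3,0,1](2) P2=[6,7,6,0,6,5](0)
Move 4: P1 pit3 -> P1=[3,4,5,0,1,2](3) P2=[6,7,6,0,6,5](0)
Move 5: P1 pit0 -> P1=[0,5,6,0,1,2](10) P2=[6,7,0,0,6,5](0)
Move 6: P2 pit5 -> P1=[1,6,7,1,1,2](10) P2=[6,7,0,0,6,0](1)
Move 7: P2 pit4 -> P1=[2,7,8,2,1,2](10) P2=[6,7,0,0,0,1](2)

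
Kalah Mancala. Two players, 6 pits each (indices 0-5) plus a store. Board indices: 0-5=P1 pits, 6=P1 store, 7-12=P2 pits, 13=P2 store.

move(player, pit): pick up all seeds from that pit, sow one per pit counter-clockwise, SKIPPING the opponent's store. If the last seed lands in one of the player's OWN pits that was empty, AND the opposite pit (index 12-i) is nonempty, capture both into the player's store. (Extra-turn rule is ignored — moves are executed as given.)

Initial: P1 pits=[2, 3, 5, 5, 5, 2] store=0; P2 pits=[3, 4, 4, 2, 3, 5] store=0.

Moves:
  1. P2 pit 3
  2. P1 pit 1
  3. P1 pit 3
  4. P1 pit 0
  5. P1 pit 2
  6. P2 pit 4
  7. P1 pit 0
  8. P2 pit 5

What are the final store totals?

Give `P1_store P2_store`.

Move 1: P2 pit3 -> P1=[2,3,5,5,5,2](0) P2=[3,4,4,0,4,6](0)
Move 2: P1 pit1 -> P1=[2,0,6,6,6,2](0) P2=[3,4,4,0,4,6](0)
Move 3: P1 pit3 -> P1=[2,0,6,0,7,3](1) P2=[4,5,5,0,4,6](0)
Move 4: P1 pit0 -> P1=[0,1,7,0,7,3](1) P2=[4,5,5,0,4,6](0)
Move 5: P1 pit2 -> P1=[0,1,0,1,8,4](2) P2=[5,6,6,0,4,6](0)
Move 6: P2 pit4 -> P1=[1,2,0,1,8,4](2) P2=[5,6,6,0,0,7](1)
Move 7: P1 pit0 -> P1=[0,3,0,1,8,4](2) P2=[5,6,6,0,0,7](1)
Move 8: P2 pit5 -> P1=[1,4,1,2,9,5](2) P2=[5,6,6,0,0,0](2)

Answer: 2 2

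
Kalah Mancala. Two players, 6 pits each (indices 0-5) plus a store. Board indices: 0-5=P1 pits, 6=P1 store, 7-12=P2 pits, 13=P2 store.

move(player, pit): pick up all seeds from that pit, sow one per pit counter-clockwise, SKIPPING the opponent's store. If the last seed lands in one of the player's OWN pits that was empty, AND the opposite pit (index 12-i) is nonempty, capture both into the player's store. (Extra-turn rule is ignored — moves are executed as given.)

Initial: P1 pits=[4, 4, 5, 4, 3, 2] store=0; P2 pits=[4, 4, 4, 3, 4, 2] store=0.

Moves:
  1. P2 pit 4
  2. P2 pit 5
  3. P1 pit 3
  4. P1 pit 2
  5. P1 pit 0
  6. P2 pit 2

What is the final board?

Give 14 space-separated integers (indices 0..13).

Move 1: P2 pit4 -> P1=[5,5,5,4,3,2](0) P2=[4,4,4,3,0,3](1)
Move 2: P2 pit5 -> P1=[6,6,5,4,3,2](0) P2=[4,4,4,3,0,0](2)
Move 3: P1 pit3 -> P1=[6,6,5,0,4,3](1) P2=[5,4,4,3,0,0](2)
Move 4: P1 pit2 -> P1=[6,6,0,1,5,4](2) P2=[6,4,4,3,0,0](2)
Move 5: P1 pit0 -> P1=[0,7,1,2,6,5](3) P2=[6,4,4,3,0,0](2)
Move 6: P2 pit2 -> P1=[0,7,1,2,6,5](3) P2=[6,4,0,4,1,1](3)

Answer: 0 7 1 2 6 5 3 6 4 0 4 1 1 3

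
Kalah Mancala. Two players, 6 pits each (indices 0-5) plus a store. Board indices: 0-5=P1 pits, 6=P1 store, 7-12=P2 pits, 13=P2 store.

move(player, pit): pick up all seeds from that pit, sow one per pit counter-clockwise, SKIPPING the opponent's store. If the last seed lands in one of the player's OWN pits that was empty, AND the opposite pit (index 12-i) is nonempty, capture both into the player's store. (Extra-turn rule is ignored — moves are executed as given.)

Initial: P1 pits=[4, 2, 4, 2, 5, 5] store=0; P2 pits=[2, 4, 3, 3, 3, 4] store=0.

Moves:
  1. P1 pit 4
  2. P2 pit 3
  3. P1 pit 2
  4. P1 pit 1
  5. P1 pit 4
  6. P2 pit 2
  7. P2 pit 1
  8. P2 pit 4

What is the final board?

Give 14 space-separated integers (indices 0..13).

Answer: 5 1 2 5 0 8 2 3 0 1 2 0 8 4

Derivation:
Move 1: P1 pit4 -> P1=[4,2,4,2,0,6](1) P2=[3,5,4,3,3,4](0)
Move 2: P2 pit3 -> P1=[4,2,4,2,0,6](1) P2=[3,5,4,0,4,5](1)
Move 3: P1 pit2 -> P1=[4,2,0,3,1,7](2) P2=[3,5,4,0,4,5](1)
Move 4: P1 pit1 -> P1=[4,0,1,4,1,7](2) P2=[3,5,4,0,4,5](1)
Move 5: P1 pit4 -> P1=[4,0,1,4,0,8](2) P2=[3,5,4,0,4,5](1)
Move 6: P2 pit2 -> P1=[4,0,1,4,0,8](2) P2=[3,5,0,1,5,6](2)
Move 7: P2 pit1 -> P1=[4,0,1,4,0,8](2) P2=[3,0,1,2,6,7](3)
Move 8: P2 pit4 -> P1=[5,1,2,5,0,8](2) P2=[3,0,1,2,0,8](4)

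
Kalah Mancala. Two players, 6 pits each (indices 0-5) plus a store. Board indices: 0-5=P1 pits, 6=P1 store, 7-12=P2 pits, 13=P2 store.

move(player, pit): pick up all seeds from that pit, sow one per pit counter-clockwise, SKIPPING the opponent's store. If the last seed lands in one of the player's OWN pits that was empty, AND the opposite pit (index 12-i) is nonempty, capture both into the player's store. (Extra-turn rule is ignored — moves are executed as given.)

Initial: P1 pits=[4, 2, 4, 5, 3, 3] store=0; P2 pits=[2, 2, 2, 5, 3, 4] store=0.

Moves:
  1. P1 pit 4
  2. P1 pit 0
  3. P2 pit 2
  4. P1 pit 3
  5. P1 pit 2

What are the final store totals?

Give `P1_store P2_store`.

Answer: 6 0

Derivation:
Move 1: P1 pit4 -> P1=[4,2,4,5,0,4](1) P2=[3,2,2,5,3,4](0)
Move 2: P1 pit0 -> P1=[0,3,5,6,0,4](4) P2=[3,0,2,5,3,4](0)
Move 3: P2 pit2 -> P1=[0,3,5,6,0,4](4) P2=[3,0,0,6,4,4](0)
Move 4: P1 pit3 -> P1=[0,3,5,0,1,5](5) P2=[4,1,1,6,4,4](0)
Move 5: P1 pit2 -> P1=[0,3,0,1,2,6](6) P2=[5,1,1,6,4,4](0)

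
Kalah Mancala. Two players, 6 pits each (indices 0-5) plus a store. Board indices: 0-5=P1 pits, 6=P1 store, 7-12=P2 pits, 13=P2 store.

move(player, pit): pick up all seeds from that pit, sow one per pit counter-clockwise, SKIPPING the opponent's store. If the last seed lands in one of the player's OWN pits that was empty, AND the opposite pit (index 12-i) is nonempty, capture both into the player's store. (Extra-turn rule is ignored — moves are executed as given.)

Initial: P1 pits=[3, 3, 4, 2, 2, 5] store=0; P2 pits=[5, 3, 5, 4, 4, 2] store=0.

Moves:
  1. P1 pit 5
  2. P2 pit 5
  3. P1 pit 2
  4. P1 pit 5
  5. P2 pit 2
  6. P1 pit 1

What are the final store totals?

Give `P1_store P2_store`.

Answer: 10 2

Derivation:
Move 1: P1 pit5 -> P1=[3,3,4,2,2,0](1) P2=[6,4,6,5,4,2](0)
Move 2: P2 pit5 -> P1=[4,3,4,2,2,0](1) P2=[6,4,6,5,4,0](1)
Move 3: P1 pit2 -> P1=[4,3,0,3,3,1](2) P2=[6,4,6,5,4,0](1)
Move 4: P1 pit5 -> P1=[4,3,0,3,3,0](3) P2=[6,4,6,5,4,0](1)
Move 5: P2 pit2 -> P1=[5,4,0,3,3,0](3) P2=[6,4,0,6,5,1](2)
Move 6: P1 pit1 -> P1=[5,0,1,4,4,0](10) P2=[0,4,0,6,5,1](2)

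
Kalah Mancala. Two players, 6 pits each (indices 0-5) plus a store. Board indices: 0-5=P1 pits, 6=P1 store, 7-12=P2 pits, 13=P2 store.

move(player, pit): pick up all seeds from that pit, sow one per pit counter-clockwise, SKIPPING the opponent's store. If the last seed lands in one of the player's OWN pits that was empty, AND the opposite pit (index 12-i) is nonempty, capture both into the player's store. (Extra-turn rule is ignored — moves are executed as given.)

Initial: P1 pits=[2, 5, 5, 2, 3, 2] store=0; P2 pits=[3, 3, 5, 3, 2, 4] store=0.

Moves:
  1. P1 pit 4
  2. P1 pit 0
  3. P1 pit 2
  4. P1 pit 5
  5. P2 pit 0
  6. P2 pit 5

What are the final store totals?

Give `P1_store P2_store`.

Answer: 3 2

Derivation:
Move 1: P1 pit4 -> P1=[2,5,5,2,0,3](1) P2=[4,3,5,3,2,4](0)
Move 2: P1 pit0 -> P1=[0,6,6,2,0,3](1) P2=[4,3,5,3,2,4](0)
Move 3: P1 pit2 -> P1=[0,6,0,3,1,4](2) P2=[5,4,5,3,2,4](0)
Move 4: P1 pit5 -> P1=[0,6,0,3,1,0](3) P2=[6,5,6,3,2,4](0)
Move 5: P2 pit0 -> P1=[0,6,0,3,1,0](3) P2=[0,6,7,4,3,5](1)
Move 6: P2 pit5 -> P1=[1,7,1,4,1,0](3) P2=[0,6,7,4,3,0](2)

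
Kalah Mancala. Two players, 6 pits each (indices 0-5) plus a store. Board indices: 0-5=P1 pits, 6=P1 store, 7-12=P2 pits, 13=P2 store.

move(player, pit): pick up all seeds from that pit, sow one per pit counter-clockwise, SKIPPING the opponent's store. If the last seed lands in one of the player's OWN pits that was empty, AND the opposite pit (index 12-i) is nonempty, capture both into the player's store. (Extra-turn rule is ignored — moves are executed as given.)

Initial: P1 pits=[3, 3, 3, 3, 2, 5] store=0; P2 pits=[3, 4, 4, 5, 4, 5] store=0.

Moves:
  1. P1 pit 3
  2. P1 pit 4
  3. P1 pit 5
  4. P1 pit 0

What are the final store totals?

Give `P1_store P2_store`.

Answer: 9 0

Derivation:
Move 1: P1 pit3 -> P1=[3,3,3,0,3,6](1) P2=[3,4,4,5,4,5](0)
Move 2: P1 pit4 -> P1=[3,3,3,0,0,7](2) P2=[4,4,4,5,4,5](0)
Move 3: P1 pit5 -> P1=[3,3,3,0,0,0](3) P2=[5,5,5,6,5,6](0)
Move 4: P1 pit0 -> P1=[0,4,4,0,0,0](9) P2=[5,5,0,6,5,6](0)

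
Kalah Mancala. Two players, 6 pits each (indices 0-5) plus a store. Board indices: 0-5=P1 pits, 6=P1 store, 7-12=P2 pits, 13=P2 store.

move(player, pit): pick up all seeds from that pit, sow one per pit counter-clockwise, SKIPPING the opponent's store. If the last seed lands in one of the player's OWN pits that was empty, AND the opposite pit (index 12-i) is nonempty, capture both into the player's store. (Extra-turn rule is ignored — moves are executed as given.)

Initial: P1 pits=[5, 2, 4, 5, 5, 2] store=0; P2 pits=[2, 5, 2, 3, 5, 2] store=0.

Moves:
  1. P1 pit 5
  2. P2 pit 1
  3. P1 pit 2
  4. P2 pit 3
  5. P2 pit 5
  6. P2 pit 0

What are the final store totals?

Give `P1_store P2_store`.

Answer: 2 5

Derivation:
Move 1: P1 pit5 -> P1=[5,2,4,5,5,0](1) P2=[3,5,2,3,5,2](0)
Move 2: P2 pit1 -> P1=[5,2,4,5,5,0](1) P2=[3,0,3,4,6,3](1)
Move 3: P1 pit2 -> P1=[5,2,0,6,6,1](2) P2=[3,0,3,4,6,3](1)
Move 4: P2 pit3 -> P1=[6,2,0,6,6,1](2) P2=[3,0,3,0,7,4](2)
Move 5: P2 pit5 -> P1=[7,3,1,6,6,1](2) P2=[3,0,3,0,7,0](3)
Move 6: P2 pit0 -> P1=[7,3,0,6,6,1](2) P2=[0,1,4,0,7,0](5)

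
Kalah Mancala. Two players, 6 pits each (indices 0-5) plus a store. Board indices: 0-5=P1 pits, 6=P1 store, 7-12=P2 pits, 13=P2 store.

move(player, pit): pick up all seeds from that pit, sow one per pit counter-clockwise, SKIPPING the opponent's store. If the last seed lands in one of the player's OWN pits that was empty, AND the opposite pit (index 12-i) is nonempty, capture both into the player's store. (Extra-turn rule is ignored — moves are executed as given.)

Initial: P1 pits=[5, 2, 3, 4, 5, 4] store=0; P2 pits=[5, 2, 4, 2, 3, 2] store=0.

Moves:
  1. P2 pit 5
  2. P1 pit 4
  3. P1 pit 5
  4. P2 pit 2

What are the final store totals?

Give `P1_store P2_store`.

Move 1: P2 pit5 -> P1=[6,2,3,4,5,4](0) P2=[5,2,4,2,3,0](1)
Move 2: P1 pit4 -> P1=[6,2,3,4,0,5](1) P2=[6,3,5,2,3,0](1)
Move 3: P1 pit5 -> P1=[6,2,3,4,0,0](2) P2=[7,4,6,3,3,0](1)
Move 4: P2 pit2 -> P1=[7,3,3,4,0,0](2) P2=[7,4,0,4,4,1](2)

Answer: 2 2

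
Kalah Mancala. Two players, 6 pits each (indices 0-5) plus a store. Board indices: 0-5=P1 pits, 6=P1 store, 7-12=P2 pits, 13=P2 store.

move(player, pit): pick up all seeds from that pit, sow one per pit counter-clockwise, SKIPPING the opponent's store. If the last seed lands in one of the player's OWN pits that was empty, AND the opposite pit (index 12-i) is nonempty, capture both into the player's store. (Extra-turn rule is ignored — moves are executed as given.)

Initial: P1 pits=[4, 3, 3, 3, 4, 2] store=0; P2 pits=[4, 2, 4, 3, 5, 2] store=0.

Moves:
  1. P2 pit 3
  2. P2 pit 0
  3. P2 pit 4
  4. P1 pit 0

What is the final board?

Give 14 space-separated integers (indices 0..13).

Move 1: P2 pit3 -> P1=[4,3,3,3,4,2](0) P2=[4,2,4,0,6,3](1)
Move 2: P2 pit0 -> P1=[4,3,3,3,4,2](0) P2=[0,3,5,1,7,3](1)
Move 3: P2 pit4 -> P1=[5,4,4,4,5,2](0) P2=[0,3,5,1,0,4](2)
Move 4: P1 pit0 -> P1=[0,5,5,5,6,3](0) P2=[0,3,5,1,0,4](2)

Answer: 0 5 5 5 6 3 0 0 3 5 1 0 4 2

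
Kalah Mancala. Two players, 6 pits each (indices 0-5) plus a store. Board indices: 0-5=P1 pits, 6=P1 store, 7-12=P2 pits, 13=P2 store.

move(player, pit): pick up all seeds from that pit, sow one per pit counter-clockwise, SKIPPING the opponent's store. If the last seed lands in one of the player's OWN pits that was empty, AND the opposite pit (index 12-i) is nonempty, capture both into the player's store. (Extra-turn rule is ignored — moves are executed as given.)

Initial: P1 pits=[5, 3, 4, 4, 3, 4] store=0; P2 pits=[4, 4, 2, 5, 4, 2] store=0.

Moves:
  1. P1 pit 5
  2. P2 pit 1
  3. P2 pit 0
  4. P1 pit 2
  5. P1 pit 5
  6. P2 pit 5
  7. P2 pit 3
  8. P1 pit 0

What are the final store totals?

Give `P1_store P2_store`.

Answer: 4 3

Derivation:
Move 1: P1 pit5 -> P1=[5,3,4,4,3,0](1) P2=[5,5,3,5,4,2](0)
Move 2: P2 pit1 -> P1=[5,3,4,4,3,0](1) P2=[5,0,4,6,5,3](1)
Move 3: P2 pit0 -> P1=[5,3,4,4,3,0](1) P2=[0,1,5,7,6,4](1)
Move 4: P1 pit2 -> P1=[5,3,0,5,4,1](2) P2=[0,1,5,7,6,4](1)
Move 5: P1 pit5 -> P1=[5,3,0,5,4,0](3) P2=[0,1,5,7,6,4](1)
Move 6: P2 pit5 -> P1=[6,4,1,5,4,0](3) P2=[0,1,5,7,6,0](2)
Move 7: P2 pit3 -> P1=[7,5,2,6,4,0](3) P2=[0,1,5,0,7,1](3)
Move 8: P1 pit0 -> P1=[0,6,3,7,5,1](4) P2=[1,1,5,0,7,1](3)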